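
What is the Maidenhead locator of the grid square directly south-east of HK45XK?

Longitude subsquare x = 23; +1 → 24, wraps to 0 = a, carry into square.
Longitude square 4; +1 → 5.
Latitude subsquare k = 10; −1 → 9 = j.

HK55aj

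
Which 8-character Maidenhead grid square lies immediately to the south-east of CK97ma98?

Longitude extended square 9; +1 → 10, wraps to 0, carry into subsquare.
Longitude subsquare m = 12; +1 → 13 = n.
Latitude extended square 8; −1 → 7.

CK97na07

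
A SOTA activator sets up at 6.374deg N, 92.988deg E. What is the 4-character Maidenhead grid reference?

Offset from 180°W / 90°S: lon 272.99°, lat 96.37°.
Field: 272.99/20 → 13 → N, 96.37/10 → 9 → J; chars NJ.
Square: 12.99/2 → 6, 6.37/1 → 6; chars 66.

NJ66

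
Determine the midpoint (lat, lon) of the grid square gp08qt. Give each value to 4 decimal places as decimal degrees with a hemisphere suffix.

68.8125° N, 58.6250° W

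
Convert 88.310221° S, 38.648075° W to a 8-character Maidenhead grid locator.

HA01qq25

Offset from 180°W / 90°S: lon 141.35192°, lat 1.68978°.
Field (20°×10°, letters A–R): lon ⌊141.35192/20⌋ = 7 → H; lat ⌊1.68978/10⌋ = 0 → A.
Square (2°×1°, digits 0–9): lon ⌊1.35192/2⌋ = 0; lat ⌊1.68978/1⌋ = 1.
Subsquare (5′×2.5′, letters a–x): lon ⌊1.35192/0.0833333⌋ = 16 → q; lat ⌊0.68978/0.0416667⌋ = 16 → q.
Extended square (30″×15″, digits 0–9): lon ⌊0.01859/0.00833333⌋ = 2; lat ⌊0.02311/0.00416667⌋ = 5.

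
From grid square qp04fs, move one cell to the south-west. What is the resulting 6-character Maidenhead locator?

QP04er

Longitude subsquare f = 5; −1 → 4 = e.
Latitude subsquare s = 18; −1 → 17 = r.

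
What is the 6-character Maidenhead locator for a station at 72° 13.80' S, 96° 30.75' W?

EB17rs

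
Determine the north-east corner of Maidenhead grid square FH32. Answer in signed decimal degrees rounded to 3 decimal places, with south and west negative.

Field F=5, H=7: +5·20° lon, +7·10° lat → SW at lon -80°, lat -20°.
Square 3, 2: +3·2° lon, +2·1° lat → SW at lon -74°, lat -18°.
Cell spans 2° lon × 1° lat. NE corner is SW corner plus one full cell.
latitude -17.000, longitude -72.000.

-17.000, -72.000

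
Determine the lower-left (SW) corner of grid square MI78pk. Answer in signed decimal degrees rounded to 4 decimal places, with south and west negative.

-1.5833, 75.2500

Field M=12, I=8: +12·20° lon, +8·10° lat → SW at lon 60°, lat -10°.
Square 7, 8: +7·2° lon, +8·1° lat → SW at lon 74°, lat -2°.
Subsquare p=15, k=10: +15·0.0833333° lon, +10·0.0416667° lat → SW at lon 75.25°, lat -1.58333°.
latitude -1.5833, longitude 75.2500.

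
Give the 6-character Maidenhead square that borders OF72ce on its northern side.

OF72cf

Latitude subsquare e = 4; +1 → 5 = f.
The longitude characters are unchanged.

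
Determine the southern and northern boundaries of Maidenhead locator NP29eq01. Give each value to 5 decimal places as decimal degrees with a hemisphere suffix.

Field N=13, P=15: +13·20° lon, +15·10° lat → SW at lon 80°, lat 60°.
Square 2, 9: +2·2° lon, +9·1° lat → SW at lon 84°, lat 69°.
Subsquare e=4, q=16: +4·0.0833333° lon, +16·0.0416667° lat → SW at lon 84.3333°, lat 69.6667°.
Extended square 0, 1: +0·0.00833333° lon, +1·0.00416667° lat → SW at lon 84.3333°, lat 69.6708°.
Cell spans 0.00833333° lon × 0.00416667° lat.
south 69.67083° N, north 69.67500° N.

69.67083° N, 69.67500° N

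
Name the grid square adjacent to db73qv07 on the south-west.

DB73pv96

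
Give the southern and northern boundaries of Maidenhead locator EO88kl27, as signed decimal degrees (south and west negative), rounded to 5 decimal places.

Field E=4, O=14: +4·20° lon, +14·10° lat → SW at lon -100°, lat 50°.
Square 8, 8: +8·2° lon, +8·1° lat → SW at lon -84°, lat 58°.
Subsquare k=10, l=11: +10·0.0833333° lon, +11·0.0416667° lat → SW at lon -83.1667°, lat 58.4583°.
Extended square 2, 7: +2·0.00833333° lon, +7·0.00416667° lat → SW at lon -83.15°, lat 58.4875°.
Cell spans 0.00833333° lon × 0.00416667° lat.
south 58.48750, north 58.49167.

58.48750, 58.49167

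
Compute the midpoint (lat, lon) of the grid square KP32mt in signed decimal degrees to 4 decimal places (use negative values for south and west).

62.8125, 27.0417

Field K=10, P=15: +10·20° lon, +15·10° lat → SW at lon 20°, lat 60°.
Square 3, 2: +3·2° lon, +2·1° lat → SW at lon 26°, lat 62°.
Subsquare m=12, t=19: +12·0.0833333° lon, +19·0.0416667° lat → SW at lon 27°, lat 62.7917°.
Cell spans 0.0833333° lon × 0.0416667° lat. Centre is SW corner plus half of each.
latitude 62.8125, longitude 27.0417.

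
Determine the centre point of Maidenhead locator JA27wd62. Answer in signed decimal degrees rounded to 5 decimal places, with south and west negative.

-82.86458, 5.88750

Field J=9, A=0: +9·20° lon, +0·10° lat → SW at lon 0°, lat -90°.
Square 2, 7: +2·2° lon, +7·1° lat → SW at lon 4°, lat -83°.
Subsquare w=22, d=3: +22·0.0833333° lon, +3·0.0416667° lat → SW at lon 5.83333°, lat -82.875°.
Extended square 6, 2: +6·0.00833333° lon, +2·0.00416667° lat → SW at lon 5.88333°, lat -82.8667°.
Cell spans 0.00833333° lon × 0.00416667° lat. Centre is SW corner plus half of each.
latitude -82.86458, longitude 5.88750.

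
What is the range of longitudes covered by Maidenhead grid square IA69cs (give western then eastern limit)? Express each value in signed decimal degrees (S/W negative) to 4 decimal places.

-7.8333, -7.7500

Field I=8, A=0: +8·20° lon, +0·10° lat → SW at lon -20°, lat -90°.
Square 6, 9: +6·2° lon, +9·1° lat → SW at lon -8°, lat -81°.
Subsquare c=2, s=18: +2·0.0833333° lon, +18·0.0416667° lat → SW at lon -7.83333°, lat -80.25°.
Cell spans 0.0833333° lon × 0.0416667° lat.
west -7.8333, east -7.7500.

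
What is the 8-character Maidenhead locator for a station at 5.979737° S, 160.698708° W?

Shift to the Maidenhead origin (180°W, 90°S): lon 19.30129, lat 84.02026.
Field: 19.30129/20 → 0 → A, 84.02026/10 → 8 → I; chars AI.
Square: 19.30129/2 → 9, 4.02026/1 → 4; chars 94.
Subsquare: 1.30129/0.0833333 → 15 → p, 0.02026/0.0416667 → 0 → a; chars pa.
Extended square: 0.05129/0.00833333 → 6, 0.02026/0.00416667 → 4; chars 64.

AI94pa64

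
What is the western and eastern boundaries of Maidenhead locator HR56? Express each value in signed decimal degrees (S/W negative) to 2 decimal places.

Field H=7, R=17: +7·20° lon, +17·10° lat → SW at lon -40°, lat 80°.
Square 5, 6: +5·2° lon, +6·1° lat → SW at lon -30°, lat 86°.
Cell spans 2° lon × 1° lat.
west -30.00, east -28.00.

-30.00, -28.00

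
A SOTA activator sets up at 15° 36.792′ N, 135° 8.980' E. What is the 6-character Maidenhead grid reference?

PK75no

Offset from 180°W / 90°S: lon 315.1497°, lat 105.6132°.
Field: 315.1497/20 → 15 → P, 105.6132/10 → 10 → K; chars PK.
Square: 15.1497/2 → 7, 5.6132/1 → 5; chars 75.
Subsquare: 1.1497/0.0833333 → 13 → n, 0.6132/0.0416667 → 14 → o; chars no.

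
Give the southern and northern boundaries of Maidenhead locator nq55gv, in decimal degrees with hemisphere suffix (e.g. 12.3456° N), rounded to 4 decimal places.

Field N=13, Q=16: +13·20° lon, +16·10° lat → SW at lon 80°, lat 70°.
Square 5, 5: +5·2° lon, +5·1° lat → SW at lon 90°, lat 75°.
Subsquare g=6, v=21: +6·0.0833333° lon, +21·0.0416667° lat → SW at lon 90.5°, lat 75.875°.
Cell spans 0.0833333° lon × 0.0416667° lat.
south 75.8750° N, north 75.9167° N.

75.8750° N, 75.9167° N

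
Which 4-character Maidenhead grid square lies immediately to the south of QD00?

QC09

Latitude square 0; −1 → -1, wraps to 9, carry into field.
Latitude field D = 3; −1 → 2 = C.
The longitude characters are unchanged.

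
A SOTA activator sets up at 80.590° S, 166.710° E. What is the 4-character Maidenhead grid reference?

RA39

Add 180° to longitude and 90° to latitude: 346.71, 9.41.
Field: lon ⌊346.71/20⌋ = 17 → R; lat ⌊9.41/10⌋ = 0 → A.
Square: lon ⌊6.71/2⌋ = 3; lat ⌊9.41/1⌋ = 9.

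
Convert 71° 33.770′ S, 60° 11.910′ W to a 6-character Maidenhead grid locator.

FB98vk

Offset from 180°W / 90°S: lon 119.8015°, lat 18.4372°.
Field: lon ⌊119.8015/20⌋ = 5 → F; lat ⌊18.4372/10⌋ = 1 → B.
Square: lon ⌊19.8015/2⌋ = 9; lat ⌊8.4372/1⌋ = 8.
Subsquare: lon ⌊1.8015/0.0833333⌋ = 21 → v; lat ⌊0.4372/0.0416667⌋ = 10 → k.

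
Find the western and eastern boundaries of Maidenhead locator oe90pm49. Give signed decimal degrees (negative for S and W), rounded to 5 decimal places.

119.28333, 119.29167

Field O=14, E=4: +14·20° lon, +4·10° lat → SW at lon 100°, lat -50°.
Square 9, 0: +9·2° lon, +0·1° lat → SW at lon 118°, lat -50°.
Subsquare p=15, m=12: +15·0.0833333° lon, +12·0.0416667° lat → SW at lon 119.25°, lat -49.5°.
Extended square 4, 9: +4·0.00833333° lon, +9·0.00416667° lat → SW at lon 119.283°, lat -49.4625°.
Cell spans 0.00833333° lon × 0.00416667° lat.
west 119.28333, east 119.29167.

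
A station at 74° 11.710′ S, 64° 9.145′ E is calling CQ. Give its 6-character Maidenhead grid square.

Shift to the Maidenhead origin (180°W, 90°S): lon 244.1524, lat 15.8048.
Field (20°×10°, letters A–R): 244.1524/20 → 12 → M, 15.8048/10 → 1 → B; chars MB.
Square (2°×1°, digits 0–9): 4.1524/2 → 2, 5.8048/1 → 5; chars 25.
Subsquare (5′×2.5′, letters a–x): 0.1524/0.0833333 → 1 → b, 0.8048/0.0416667 → 19 → t; chars bt.

MB25bt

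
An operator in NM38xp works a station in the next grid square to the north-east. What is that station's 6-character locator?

Longitude subsquare x = 23; +1 → 24, wraps to 0 = a, carry into square.
Longitude square 3; +1 → 4.
Latitude subsquare p = 15; +1 → 16 = q.

NM48aq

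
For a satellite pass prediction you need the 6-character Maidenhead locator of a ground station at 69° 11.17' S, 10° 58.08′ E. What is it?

Offset from 180°W / 90°S: lon 190.9680°, lat 20.8138°.
Field: lon ⌊190.9680/20⌋ = 9 → J; lat ⌊20.8138/10⌋ = 2 → C.
Square: lon ⌊10.9680/2⌋ = 5; lat ⌊0.8138/1⌋ = 0.
Subsquare: lon ⌊0.9680/0.0833333⌋ = 11 → l; lat ⌊0.8138/0.0416667⌋ = 19 → t.

JC50lt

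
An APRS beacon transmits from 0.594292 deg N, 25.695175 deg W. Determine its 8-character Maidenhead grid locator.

HJ70do62

Add 180° to longitude and 90° to latitude: 154.30482, 90.59429.
Field: lon ⌊154.30482/20⌋ = 7 → H; lat ⌊90.59429/10⌋ = 9 → J.
Square: lon ⌊14.30482/2⌋ = 7; lat ⌊0.59429/1⌋ = 0.
Subsquare: lon ⌊0.30482/0.0833333⌋ = 3 → d; lat ⌊0.59429/0.0416667⌋ = 14 → o.
Extended square: lon ⌊0.05482/0.00833333⌋ = 6; lat ⌊0.01096/0.00416667⌋ = 2.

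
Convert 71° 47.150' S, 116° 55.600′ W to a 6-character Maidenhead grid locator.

DB18mf

Shift to the Maidenhead origin (180°W, 90°S): lon 63.0733, lat 18.2142.
Field (20°×10°, letters A–R): 63.0733/20 → 3 → D, 18.2142/10 → 1 → B; chars DB.
Square (2°×1°, digits 0–9): 3.0733/2 → 1, 8.2142/1 → 8; chars 18.
Subsquare (5′×2.5′, letters a–x): 1.0733/0.0833333 → 12 → m, 0.2142/0.0416667 → 5 → f; chars mf.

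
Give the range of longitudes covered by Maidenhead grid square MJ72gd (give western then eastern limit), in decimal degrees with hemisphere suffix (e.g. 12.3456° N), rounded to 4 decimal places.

74.5000° E, 74.5833° E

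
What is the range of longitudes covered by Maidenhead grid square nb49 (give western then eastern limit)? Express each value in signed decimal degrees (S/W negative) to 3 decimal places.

88.000, 90.000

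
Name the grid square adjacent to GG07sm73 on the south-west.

GG07sm62

Longitude extended square 7; −1 → 6.
Latitude extended square 3; −1 → 2.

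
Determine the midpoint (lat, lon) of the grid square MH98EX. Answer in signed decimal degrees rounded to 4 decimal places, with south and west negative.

Field M=12, H=7: +12·20° lon, +7·10° lat → SW at lon 60°, lat -20°.
Square 9, 8: +9·2° lon, +8·1° lat → SW at lon 78°, lat -12°.
Subsquare e=4, x=23: +4·0.0833333° lon, +23·0.0416667° lat → SW at lon 78.3333°, lat -11.0417°.
Cell spans 0.0833333° lon × 0.0416667° lat. Centre is SW corner plus half of each.
latitude -11.0208, longitude 78.3750.

-11.0208, 78.3750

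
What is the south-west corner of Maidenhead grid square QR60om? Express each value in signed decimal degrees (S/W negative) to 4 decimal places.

80.5000, 153.1667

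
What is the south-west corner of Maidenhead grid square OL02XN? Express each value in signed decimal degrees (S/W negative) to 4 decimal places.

22.5417, 101.9167

Field O=14, L=11: +14·20° lon, +11·10° lat → SW at lon 100°, lat 20°.
Square 0, 2: +0·2° lon, +2·1° lat → SW at lon 100°, lat 22°.
Subsquare x=23, n=13: +23·0.0833333° lon, +13·0.0416667° lat → SW at lon 101.917°, lat 22.5417°.
latitude 22.5417, longitude 101.9167.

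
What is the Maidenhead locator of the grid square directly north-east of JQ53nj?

JQ53ok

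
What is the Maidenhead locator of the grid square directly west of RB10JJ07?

Longitude extended square 0; −1 → -1, wraps to 9, carry into subsquare.
Longitude subsquare j = 9; −1 → 8 = i.
The latitude characters are unchanged.

RB10ij97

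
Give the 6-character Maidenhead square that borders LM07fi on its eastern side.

Longitude subsquare f = 5; +1 → 6 = g.
The latitude characters are unchanged.

LM07gi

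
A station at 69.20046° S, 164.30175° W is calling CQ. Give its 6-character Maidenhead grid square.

Offset from 180°W / 90°S: lon 15.6983°, lat 20.7995°.
Field (20°×10°, letters A–R): lon ⌊15.6983/20⌋ = 0 → A; lat ⌊20.7995/10⌋ = 2 → C.
Square (2°×1°, digits 0–9): lon ⌊15.6983/2⌋ = 7; lat ⌊0.7995/1⌋ = 0.
Subsquare (5′×2.5′, letters a–x): lon ⌊1.6983/0.0833333⌋ = 20 → u; lat ⌊0.7995/0.0416667⌋ = 19 → t.

AC70ut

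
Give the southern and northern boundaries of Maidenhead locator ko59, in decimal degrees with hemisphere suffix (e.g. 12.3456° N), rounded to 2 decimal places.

59.00° N, 60.00° N

Field K=10, O=14: +10·20° lon, +14·10° lat → SW at lon 20°, lat 50°.
Square 5, 9: +5·2° lon, +9·1° lat → SW at lon 30°, lat 59°.
Cell spans 2° lon × 1° lat.
south 59.00° N, north 60.00° N.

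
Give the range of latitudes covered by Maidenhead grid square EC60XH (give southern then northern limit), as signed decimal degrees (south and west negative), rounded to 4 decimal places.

-69.7083, -69.6667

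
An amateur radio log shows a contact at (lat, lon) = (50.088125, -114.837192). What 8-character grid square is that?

DO20nc91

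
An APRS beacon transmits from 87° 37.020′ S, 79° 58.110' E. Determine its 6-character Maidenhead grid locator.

MA92xj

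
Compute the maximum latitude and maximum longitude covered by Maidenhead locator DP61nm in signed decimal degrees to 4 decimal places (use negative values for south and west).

Field D=3, P=15: +3·20° lon, +15·10° lat → SW at lon -120°, lat 60°.
Square 6, 1: +6·2° lon, +1·1° lat → SW at lon -108°, lat 61°.
Subsquare n=13, m=12: +13·0.0833333° lon, +12·0.0416667° lat → SW at lon -106.917°, lat 61.5°.
Cell spans 0.0833333° lon × 0.0416667° lat. NE corner is SW corner plus one full cell.
latitude 61.5417, longitude -106.8333.

61.5417, -106.8333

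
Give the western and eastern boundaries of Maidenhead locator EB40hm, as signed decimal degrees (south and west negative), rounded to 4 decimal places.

-91.4167, -91.3333

Field E=4, B=1: +4·20° lon, +1·10° lat → SW at lon -100°, lat -80°.
Square 4, 0: +4·2° lon, +0·1° lat → SW at lon -92°, lat -80°.
Subsquare h=7, m=12: +7·0.0833333° lon, +12·0.0416667° lat → SW at lon -91.4167°, lat -79.5°.
Cell spans 0.0833333° lon × 0.0416667° lat.
west -91.4167, east -91.3333.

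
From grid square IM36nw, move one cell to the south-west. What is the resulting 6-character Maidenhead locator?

IM36mv

Longitude subsquare n = 13; −1 → 12 = m.
Latitude subsquare w = 22; −1 → 21 = v.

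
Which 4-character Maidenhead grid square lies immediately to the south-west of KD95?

KD84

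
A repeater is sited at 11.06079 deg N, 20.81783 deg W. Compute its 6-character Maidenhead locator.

HK91ob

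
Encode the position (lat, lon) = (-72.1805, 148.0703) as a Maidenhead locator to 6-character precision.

Add 180° to longitude and 90° to latitude: 328.0703, 17.8195.
Field: lon ⌊328.0703/20⌋ = 16 → Q; lat ⌊17.8195/10⌋ = 1 → B.
Square: lon ⌊8.0703/2⌋ = 4; lat ⌊7.8195/1⌋ = 7.
Subsquare: lon ⌊0.0703/0.0833333⌋ = 0 → a; lat ⌊0.8195/0.0416667⌋ = 19 → t.

QB47at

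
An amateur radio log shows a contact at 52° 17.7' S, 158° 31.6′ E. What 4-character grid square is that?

QD97

Add 180° to longitude and 90° to latitude: 338.53, 37.70.
Field: 338.53/20 → 16 → Q, 37.70/10 → 3 → D; chars QD.
Square: 18.53/2 → 9, 7.70/1 → 7; chars 97.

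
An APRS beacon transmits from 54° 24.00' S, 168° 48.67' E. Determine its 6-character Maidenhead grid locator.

RD45jo

Shift to the Maidenhead origin (180°W, 90°S): lon 348.8112, lat 35.6000.
Field: 348.8112/20 → 17 → R, 35.6000/10 → 3 → D; chars RD.
Square: 8.8112/2 → 4, 5.6000/1 → 5; chars 45.
Subsquare: 0.8112/0.0833333 → 9 → j, 0.6000/0.0416667 → 14 → o; chars jo.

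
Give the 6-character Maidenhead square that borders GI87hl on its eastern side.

GI87il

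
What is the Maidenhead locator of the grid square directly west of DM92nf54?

DM92nf44

Longitude extended square 5; −1 → 4.
The latitude characters are unchanged.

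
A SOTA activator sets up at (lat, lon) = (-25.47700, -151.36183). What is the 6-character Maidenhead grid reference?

BG44hm

Shift to the Maidenhead origin (180°W, 90°S): lon 28.6382, lat 64.5230.
Field: 28.6382/20 → 1 → B, 64.5230/10 → 6 → G; chars BG.
Square: 8.6382/2 → 4, 4.5230/1 → 4; chars 44.
Subsquare: 0.6382/0.0833333 → 7 → h, 0.5230/0.0416667 → 12 → m; chars hm.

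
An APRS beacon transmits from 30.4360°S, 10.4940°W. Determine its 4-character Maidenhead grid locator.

IF49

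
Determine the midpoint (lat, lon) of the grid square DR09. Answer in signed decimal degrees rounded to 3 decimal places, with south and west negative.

89.500, -119.000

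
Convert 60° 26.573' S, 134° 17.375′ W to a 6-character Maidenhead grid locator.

CC29un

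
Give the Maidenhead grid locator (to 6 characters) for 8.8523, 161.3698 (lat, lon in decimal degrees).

Offset from 180°W / 90°S: lon 341.3698°, lat 98.8523°.
Field: 341.3698/20 → 17 → R, 98.8523/10 → 9 → J; chars RJ.
Square: 1.3698/2 → 0, 8.8523/1 → 8; chars 08.
Subsquare: 1.3698/0.0833333 → 16 → q, 0.8523/0.0416667 → 20 → u; chars qu.

RJ08qu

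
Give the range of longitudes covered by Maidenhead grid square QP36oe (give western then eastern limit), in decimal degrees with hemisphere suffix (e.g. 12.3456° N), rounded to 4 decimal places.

147.1667° E, 147.2500° E

Field Q=16, P=15: +16·20° lon, +15·10° lat → SW at lon 140°, lat 60°.
Square 3, 6: +3·2° lon, +6·1° lat → SW at lon 146°, lat 66°.
Subsquare o=14, e=4: +14·0.0833333° lon, +4·0.0416667° lat → SW at lon 147.167°, lat 66.1667°.
Cell spans 0.0833333° lon × 0.0416667° lat.
west 147.1667° E, east 147.2500° E.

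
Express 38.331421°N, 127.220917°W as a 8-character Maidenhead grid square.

CM68jh39

Shift to the Maidenhead origin (180°W, 90°S): lon 52.77908, lat 128.33142.
Field (20°×10°, letters A–R): lon ⌊52.77908/20⌋ = 2 → C; lat ⌊128.33142/10⌋ = 12 → M.
Square (2°×1°, digits 0–9): lon ⌊12.77908/2⌋ = 6; lat ⌊8.33142/1⌋ = 8.
Subsquare (5′×2.5′, letters a–x): lon ⌊0.77908/0.0833333⌋ = 9 → j; lat ⌊0.33142/0.0416667⌋ = 7 → h.
Extended square (30″×15″, digits 0–9): lon ⌊0.02908/0.00833333⌋ = 3; lat ⌊0.03975/0.00416667⌋ = 9.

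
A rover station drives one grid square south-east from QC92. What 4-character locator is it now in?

Longitude square 9; +1 → 10, wraps to 0, carry into field.
Longitude field Q = 16; +1 → 17 = R.
Latitude square 2; −1 → 1.

RC01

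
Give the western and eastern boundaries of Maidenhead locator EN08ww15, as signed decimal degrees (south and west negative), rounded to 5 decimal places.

-98.15833, -98.15000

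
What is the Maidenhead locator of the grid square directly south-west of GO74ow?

GO74nv

Longitude subsquare o = 14; −1 → 13 = n.
Latitude subsquare w = 22; −1 → 21 = v.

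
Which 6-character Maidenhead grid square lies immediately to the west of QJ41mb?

QJ41lb

Longitude subsquare m = 12; −1 → 11 = l.
The latitude characters are unchanged.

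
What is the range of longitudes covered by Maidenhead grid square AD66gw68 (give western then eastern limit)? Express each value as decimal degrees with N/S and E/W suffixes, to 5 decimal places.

167.45000° W, 167.44167° W

Field A=0, D=3: +0·20° lon, +3·10° lat → SW at lon -180°, lat -60°.
Square 6, 6: +6·2° lon, +6·1° lat → SW at lon -168°, lat -54°.
Subsquare g=6, w=22: +6·0.0833333° lon, +22·0.0416667° lat → SW at lon -167.5°, lat -53.0833°.
Extended square 6, 8: +6·0.00833333° lon, +8·0.00416667° lat → SW at lon -167.45°, lat -53.05°.
Cell spans 0.00833333° lon × 0.00416667° lat.
west 167.45000° W, east 167.44167° W.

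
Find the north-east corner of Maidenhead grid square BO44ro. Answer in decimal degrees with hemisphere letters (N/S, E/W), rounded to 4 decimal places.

54.6250° N, 150.5000° W

Field B=1, O=14: +1·20° lon, +14·10° lat → SW at lon -160°, lat 50°.
Square 4, 4: +4·2° lon, +4·1° lat → SW at lon -152°, lat 54°.
Subsquare r=17, o=14: +17·0.0833333° lon, +14·0.0416667° lat → SW at lon -150.583°, lat 54.5833°.
Cell spans 0.0833333° lon × 0.0416667° lat. NE corner is SW corner plus one full cell.
latitude 54.6250° N, longitude 150.5000° W.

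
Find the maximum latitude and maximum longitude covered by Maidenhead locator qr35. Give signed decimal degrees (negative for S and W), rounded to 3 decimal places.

86.000, 148.000

Field Q=16, R=17: +16·20° lon, +17·10° lat → SW at lon 140°, lat 80°.
Square 3, 5: +3·2° lon, +5·1° lat → SW at lon 146°, lat 85°.
Cell spans 2° lon × 1° lat. NE corner is SW corner plus one full cell.
latitude 86.000, longitude 148.000.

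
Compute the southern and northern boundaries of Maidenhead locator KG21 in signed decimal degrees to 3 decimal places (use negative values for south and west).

-29.000, -28.000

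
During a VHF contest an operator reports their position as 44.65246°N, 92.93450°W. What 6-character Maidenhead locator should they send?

EN34mp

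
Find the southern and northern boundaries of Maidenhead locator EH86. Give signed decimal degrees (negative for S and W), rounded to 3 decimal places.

-14.000, -13.000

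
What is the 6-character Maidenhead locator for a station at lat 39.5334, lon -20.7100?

Offset from 180°W / 90°S: lon 159.2900°, lat 129.5334°.
Field: 159.2900/20 → 7 → H, 129.5334/10 → 12 → M; chars HM.
Square: 19.2900/2 → 9, 9.5334/1 → 9; chars 99.
Subsquare: 1.2900/0.0833333 → 15 → p, 0.5334/0.0416667 → 12 → m; chars pm.

HM99pm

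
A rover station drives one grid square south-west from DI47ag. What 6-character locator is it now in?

DI37xf

Longitude subsquare a = 0; −1 → -1, wraps to 23 = x, carry into square.
Longitude square 4; −1 → 3.
Latitude subsquare g = 6; −1 → 5 = f.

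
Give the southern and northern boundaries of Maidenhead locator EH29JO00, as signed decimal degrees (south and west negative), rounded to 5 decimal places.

Field E=4, H=7: +4·20° lon, +7·10° lat → SW at lon -100°, lat -20°.
Square 2, 9: +2·2° lon, +9·1° lat → SW at lon -96°, lat -11°.
Subsquare j=9, o=14: +9·0.0833333° lon, +14·0.0416667° lat → SW at lon -95.25°, lat -10.4167°.
Extended square 0, 0: +0·0.00833333° lon, +0·0.00416667° lat → SW at lon -95.25°, lat -10.4167°.
Cell spans 0.00833333° lon × 0.00416667° lat.
south -10.41667, north -10.41250.

-10.41667, -10.41250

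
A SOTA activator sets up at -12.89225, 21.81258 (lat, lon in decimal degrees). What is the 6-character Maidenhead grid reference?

KH07vc

Shift to the Maidenhead origin (180°W, 90°S): lon 201.8126, lat 77.1077.
Field: 201.8126/20 → 10 → K, 77.1077/10 → 7 → H; chars KH.
Square: 1.8126/2 → 0, 7.1077/1 → 7; chars 07.
Subsquare: 1.8126/0.0833333 → 21 → v, 0.1077/0.0416667 → 2 → c; chars vc.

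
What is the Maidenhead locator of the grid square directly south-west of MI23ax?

Longitude subsquare a = 0; −1 → -1, wraps to 23 = x, carry into square.
Longitude square 2; −1 → 1.
Latitude subsquare x = 23; −1 → 22 = w.

MI13xw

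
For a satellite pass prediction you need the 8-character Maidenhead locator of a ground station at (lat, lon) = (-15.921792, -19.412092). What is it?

Shift to the Maidenhead origin (180°W, 90°S): lon 160.58791, lat 74.07821.
Field: lon ⌊160.58791/20⌋ = 8 → I; lat ⌊74.07821/10⌋ = 7 → H.
Square: lon ⌊0.58791/2⌋ = 0; lat ⌊4.07821/1⌋ = 4.
Subsquare: lon ⌊0.58791/0.0833333⌋ = 7 → h; lat ⌊0.07821/0.0416667⌋ = 1 → b.
Extended square: lon ⌊0.00457/0.00833333⌋ = 0; lat ⌊0.03654/0.00416667⌋ = 8.

IH04hb08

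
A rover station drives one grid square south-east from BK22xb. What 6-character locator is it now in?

BK32aa

Longitude subsquare x = 23; +1 → 24, wraps to 0 = a, carry into square.
Longitude square 2; +1 → 3.
Latitude subsquare b = 1; −1 → 0 = a.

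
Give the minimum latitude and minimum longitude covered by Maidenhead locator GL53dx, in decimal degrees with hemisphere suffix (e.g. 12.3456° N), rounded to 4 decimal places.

23.9583° N, 49.7500° W

Field G=6, L=11: +6·20° lon, +11·10° lat → SW at lon -60°, lat 20°.
Square 5, 3: +5·2° lon, +3·1° lat → SW at lon -50°, lat 23°.
Subsquare d=3, x=23: +3·0.0833333° lon, +23·0.0416667° lat → SW at lon -49.75°, lat 23.9583°.
latitude 23.9583° N, longitude 49.7500° W.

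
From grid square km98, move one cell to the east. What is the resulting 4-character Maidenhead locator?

Longitude square 9; +1 → 10, wraps to 0, carry into field.
Longitude field K = 10; +1 → 11 = L.
The latitude characters are unchanged.

LM08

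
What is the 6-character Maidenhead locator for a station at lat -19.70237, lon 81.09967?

NH00nh

Shift to the Maidenhead origin (180°W, 90°S): lon 261.0997, lat 70.2976.
Field (20°×10°, letters A–R): lon ⌊261.0997/20⌋ = 13 → N; lat ⌊70.2976/10⌋ = 7 → H.
Square (2°×1°, digits 0–9): lon ⌊1.0997/2⌋ = 0; lat ⌊0.2976/1⌋ = 0.
Subsquare (5′×2.5′, letters a–x): lon ⌊1.0997/0.0833333⌋ = 13 → n; lat ⌊0.2976/0.0416667⌋ = 7 → h.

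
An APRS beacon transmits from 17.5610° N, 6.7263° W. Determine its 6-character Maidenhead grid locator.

IK67pn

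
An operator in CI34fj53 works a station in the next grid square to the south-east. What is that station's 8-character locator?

Longitude extended square 5; +1 → 6.
Latitude extended square 3; −1 → 2.

CI34fj62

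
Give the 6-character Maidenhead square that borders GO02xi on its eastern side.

GO12ai

Longitude subsquare x = 23; +1 → 24, wraps to 0 = a, carry into square.
Longitude square 0; +1 → 1.
The latitude characters are unchanged.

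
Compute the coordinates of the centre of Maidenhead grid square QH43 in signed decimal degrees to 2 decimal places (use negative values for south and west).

Field Q=16, H=7: +16·20° lon, +7·10° lat → SW at lon 140°, lat -20°.
Square 4, 3: +4·2° lon, +3·1° lat → SW at lon 148°, lat -17°.
Cell spans 2° lon × 1° lat. Centre is SW corner plus half of each.
latitude -16.50, longitude 149.00.

-16.50, 149.00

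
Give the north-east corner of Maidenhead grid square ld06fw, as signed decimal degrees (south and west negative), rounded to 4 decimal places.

-53.0417, 40.5000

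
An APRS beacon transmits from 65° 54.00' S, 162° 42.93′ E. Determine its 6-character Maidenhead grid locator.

Offset from 180°W / 90°S: lon 342.7155°, lat 24.1000°.
Field: lon ⌊342.7155/20⌋ = 17 → R; lat ⌊24.1000/10⌋ = 2 → C.
Square: lon ⌊2.7155/2⌋ = 1; lat ⌊4.1000/1⌋ = 4.
Subsquare: lon ⌊0.7155/0.0833333⌋ = 8 → i; lat ⌊0.1000/0.0416667⌋ = 2 → c.

RC14ic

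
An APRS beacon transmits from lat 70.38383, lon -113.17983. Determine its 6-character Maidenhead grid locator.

Offset from 180°W / 90°S: lon 66.8202°, lat 160.3838°.
Field (20°×10°, letters A–R): 66.8202/20 → 3 → D, 160.3838/10 → 16 → Q; chars DQ.
Square (2°×1°, digits 0–9): 6.8202/2 → 3, 0.3838/1 → 0; chars 30.
Subsquare (5′×2.5′, letters a–x): 0.8202/0.0833333 → 9 → j, 0.3838/0.0416667 → 9 → j; chars jj.

DQ30jj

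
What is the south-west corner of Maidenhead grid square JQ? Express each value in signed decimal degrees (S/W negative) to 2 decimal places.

70.00, 0.00

Field J=9, Q=16: +9·20° lon, +16·10° lat → SW at lon 0°, lat 70°.
latitude 70.00, longitude 0.00.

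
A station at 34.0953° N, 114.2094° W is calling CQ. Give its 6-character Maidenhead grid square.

Add 180° to longitude and 90° to latitude: 65.7906, 124.0953.
Field (20°×10°, letters A–R): lon ⌊65.7906/20⌋ = 3 → D; lat ⌊124.0953/10⌋ = 12 → M.
Square (2°×1°, digits 0–9): lon ⌊5.7906/2⌋ = 2; lat ⌊4.0953/1⌋ = 4.
Subsquare (5′×2.5′, letters a–x): lon ⌊1.7906/0.0833333⌋ = 21 → v; lat ⌊0.0953/0.0416667⌋ = 2 → c.

DM24vc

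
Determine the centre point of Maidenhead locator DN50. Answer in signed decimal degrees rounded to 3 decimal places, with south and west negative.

40.500, -109.000

Field D=3, N=13: +3·20° lon, +13·10° lat → SW at lon -120°, lat 40°.
Square 5, 0: +5·2° lon, +0·1° lat → SW at lon -110°, lat 40°.
Cell spans 2° lon × 1° lat. Centre is SW corner plus half of each.
latitude 40.500, longitude -109.000.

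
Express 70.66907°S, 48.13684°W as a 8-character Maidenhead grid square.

Add 180° to longitude and 90° to latitude: 131.86316, 19.33093.
Field: 131.86316/20 → 6 → G, 19.33093/10 → 1 → B; chars GB.
Square: 11.86316/2 → 5, 9.33093/1 → 9; chars 59.
Subsquare: 1.86316/0.0833333 → 22 → w, 0.33093/0.0416667 → 7 → h; chars wh.
Extended square: 0.02983/0.00833333 → 3, 0.03926/0.00416667 → 9; chars 39.

GB59wh39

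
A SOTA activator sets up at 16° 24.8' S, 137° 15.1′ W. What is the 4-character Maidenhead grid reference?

CH13

Add 180° to longitude and 90° to latitude: 42.75, 73.59.
Field: 42.75/20 → 2 → C, 73.59/10 → 7 → H; chars CH.
Square: 2.75/2 → 1, 3.59/1 → 3; chars 13.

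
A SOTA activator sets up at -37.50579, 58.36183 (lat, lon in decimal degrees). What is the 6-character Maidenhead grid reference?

Offset from 180°W / 90°S: lon 238.3618°, lat 52.4942°.
Field: 238.3618/20 → 11 → L, 52.4942/10 → 5 → F; chars LF.
Square: 18.3618/2 → 9, 2.4942/1 → 2; chars 92.
Subsquare: 0.3618/0.0833333 → 4 → e, 0.4942/0.0416667 → 11 → l; chars el.

LF92el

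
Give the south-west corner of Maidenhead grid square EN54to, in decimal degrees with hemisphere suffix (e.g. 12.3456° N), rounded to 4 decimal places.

44.5833° N, 88.4167° W

Field E=4, N=13: +4·20° lon, +13·10° lat → SW at lon -100°, lat 40°.
Square 5, 4: +5·2° lon, +4·1° lat → SW at lon -90°, lat 44°.
Subsquare t=19, o=14: +19·0.0833333° lon, +14·0.0416667° lat → SW at lon -88.4167°, lat 44.5833°.
latitude 44.5833° N, longitude 88.4167° W.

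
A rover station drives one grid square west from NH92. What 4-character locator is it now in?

Longitude square 9; −1 → 8.
The latitude characters are unchanged.

NH82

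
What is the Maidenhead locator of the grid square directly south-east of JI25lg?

JI25mf

Longitude subsquare l = 11; +1 → 12 = m.
Latitude subsquare g = 6; −1 → 5 = f.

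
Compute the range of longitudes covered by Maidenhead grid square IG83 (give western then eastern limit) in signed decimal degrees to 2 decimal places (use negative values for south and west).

Field I=8, G=6: +8·20° lon, +6·10° lat → SW at lon -20°, lat -30°.
Square 8, 3: +8·2° lon, +3·1° lat → SW at lon -4°, lat -27°.
Cell spans 2° lon × 1° lat.
west -4.00, east -2.00.

-4.00, -2.00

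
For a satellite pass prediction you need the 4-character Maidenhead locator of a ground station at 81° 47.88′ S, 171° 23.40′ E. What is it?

Offset from 180°W / 90°S: lon 351.39°, lat 8.20°.
Field (20°×10°, letters A–R): lon ⌊351.39/20⌋ = 17 → R; lat ⌊8.20/10⌋ = 0 → A.
Square (2°×1°, digits 0–9): lon ⌊11.39/2⌋ = 5; lat ⌊8.20/1⌋ = 8.

RA58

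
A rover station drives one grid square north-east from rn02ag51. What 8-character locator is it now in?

RN02ag62

Longitude extended square 5; +1 → 6.
Latitude extended square 1; +1 → 2.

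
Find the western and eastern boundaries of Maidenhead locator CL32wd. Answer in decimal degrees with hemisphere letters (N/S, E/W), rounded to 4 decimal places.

132.1667° W, 132.0833° W

Field C=2, L=11: +2·20° lon, +11·10° lat → SW at lon -140°, lat 20°.
Square 3, 2: +3·2° lon, +2·1° lat → SW at lon -134°, lat 22°.
Subsquare w=22, d=3: +22·0.0833333° lon, +3·0.0416667° lat → SW at lon -132.167°, lat 22.125°.
Cell spans 0.0833333° lon × 0.0416667° lat.
west 132.1667° W, east 132.0833° W.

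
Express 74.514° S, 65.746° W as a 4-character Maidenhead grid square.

Offset from 180°W / 90°S: lon 114.25°, lat 15.49°.
Field: 114.25/20 → 5 → F, 15.49/10 → 1 → B; chars FB.
Square: 14.25/2 → 7, 5.49/1 → 5; chars 75.

FB75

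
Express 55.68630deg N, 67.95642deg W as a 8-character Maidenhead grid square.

Shift to the Maidenhead origin (180°W, 90°S): lon 112.04358, lat 145.68630.
Field: 112.04358/20 → 5 → F, 145.68630/10 → 14 → O; chars FO.
Square: 12.04358/2 → 6, 5.68630/1 → 5; chars 65.
Subsquare: 0.04358/0.0833333 → 0 → a, 0.68630/0.0416667 → 16 → q; chars aq.
Extended square: 0.04358/0.00833333 → 5, 0.01963/0.00416667 → 4; chars 54.

FO65aq54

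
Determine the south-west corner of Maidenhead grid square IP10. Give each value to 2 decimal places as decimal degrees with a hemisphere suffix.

Field I=8, P=15: +8·20° lon, +15·10° lat → SW at lon -20°, lat 60°.
Square 1, 0: +1·2° lon, +0·1° lat → SW at lon -18°, lat 60°.
latitude 60.00° N, longitude 18.00° W.

60.00° N, 18.00° W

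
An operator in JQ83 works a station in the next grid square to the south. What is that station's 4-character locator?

JQ82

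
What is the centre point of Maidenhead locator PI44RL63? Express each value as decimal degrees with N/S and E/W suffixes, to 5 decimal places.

5.52708° S, 129.47083° E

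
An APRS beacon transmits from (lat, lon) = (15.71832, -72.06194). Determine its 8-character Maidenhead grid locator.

Shift to the Maidenhead origin (180°W, 90°S): lon 107.93806, lat 105.71832.
Field: lon ⌊107.93806/20⌋ = 5 → F; lat ⌊105.71832/10⌋ = 10 → K.
Square: lon ⌊7.93806/2⌋ = 3; lat ⌊5.71832/1⌋ = 5.
Subsquare: lon ⌊1.93806/0.0833333⌋ = 23 → x; lat ⌊0.71832/0.0416667⌋ = 17 → r.
Extended square: lon ⌊0.02139/0.00833333⌋ = 2; lat ⌊0.00999/0.00416667⌋ = 2.

FK35xr22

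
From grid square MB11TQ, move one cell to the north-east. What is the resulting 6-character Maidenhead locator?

Longitude subsquare t = 19; +1 → 20 = u.
Latitude subsquare q = 16; +1 → 17 = r.

MB11ur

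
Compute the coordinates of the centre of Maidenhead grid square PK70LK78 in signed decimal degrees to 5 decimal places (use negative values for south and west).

Field P=15, K=10: +15·20° lon, +10·10° lat → SW at lon 120°, lat 10°.
Square 7, 0: +7·2° lon, +0·1° lat → SW at lon 134°, lat 10°.
Subsquare l=11, k=10: +11·0.0833333° lon, +10·0.0416667° lat → SW at lon 134.917°, lat 10.4167°.
Extended square 7, 8: +7·0.00833333° lon, +8·0.00416667° lat → SW at lon 134.975°, lat 10.45°.
Cell spans 0.00833333° lon × 0.00416667° lat. Centre is SW corner plus half of each.
latitude 10.45208, longitude 134.97917.

10.45208, 134.97917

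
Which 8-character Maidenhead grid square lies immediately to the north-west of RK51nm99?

RK51nn80

Longitude extended square 9; −1 → 8.
Latitude extended square 9; +1 → 10, wraps to 0, carry into subsquare.
Latitude subsquare m = 12; +1 → 13 = n.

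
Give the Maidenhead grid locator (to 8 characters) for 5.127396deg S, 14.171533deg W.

II24vu99

Shift to the Maidenhead origin (180°W, 90°S): lon 165.82847, lat 84.87260.
Field: lon ⌊165.82847/20⌋ = 8 → I; lat ⌊84.87260/10⌋ = 8 → I.
Square: lon ⌊5.82847/2⌋ = 2; lat ⌊4.87260/1⌋ = 4.
Subsquare: lon ⌊1.82847/0.0833333⌋ = 21 → v; lat ⌊0.87260/0.0416667⌋ = 20 → u.
Extended square: lon ⌊0.07847/0.00833333⌋ = 9; lat ⌊0.03927/0.00416667⌋ = 9.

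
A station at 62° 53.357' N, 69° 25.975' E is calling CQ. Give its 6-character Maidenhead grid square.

MP42rv

Shift to the Maidenhead origin (180°W, 90°S): lon 249.4329, lat 152.8893.
Field (20°×10°, letters A–R): 249.4329/20 → 12 → M, 152.8893/10 → 15 → P; chars MP.
Square (2°×1°, digits 0–9): 9.4329/2 → 4, 2.8893/1 → 2; chars 42.
Subsquare (5′×2.5′, letters a–x): 1.4329/0.0833333 → 17 → r, 0.8893/0.0416667 → 21 → v; chars rv.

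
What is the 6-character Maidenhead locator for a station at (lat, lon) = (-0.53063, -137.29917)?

CI19il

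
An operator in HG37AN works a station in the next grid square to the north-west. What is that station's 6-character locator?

HG27xo

Longitude subsquare a = 0; −1 → -1, wraps to 23 = x, carry into square.
Longitude square 3; −1 → 2.
Latitude subsquare n = 13; +1 → 14 = o.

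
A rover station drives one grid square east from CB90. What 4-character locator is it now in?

DB00

Longitude square 9; +1 → 10, wraps to 0, carry into field.
Longitude field C = 2; +1 → 3 = D.
The latitude characters are unchanged.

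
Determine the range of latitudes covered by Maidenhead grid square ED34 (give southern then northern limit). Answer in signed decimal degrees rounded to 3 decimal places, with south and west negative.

Field E=4, D=3: +4·20° lon, +3·10° lat → SW at lon -100°, lat -60°.
Square 3, 4: +3·2° lon, +4·1° lat → SW at lon -94°, lat -56°.
Cell spans 2° lon × 1° lat.
south -56.000, north -55.000.

-56.000, -55.000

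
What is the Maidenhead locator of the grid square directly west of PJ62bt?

Longitude subsquare b = 1; −1 → 0 = a.
The latitude characters are unchanged.

PJ62at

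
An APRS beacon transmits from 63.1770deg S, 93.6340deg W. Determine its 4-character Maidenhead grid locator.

EC36

Offset from 180°W / 90°S: lon 86.37°, lat 26.82°.
Field: lon ⌊86.37/20⌋ = 4 → E; lat ⌊26.82/10⌋ = 2 → C.
Square: lon ⌊6.37/2⌋ = 3; lat ⌊6.82/1⌋ = 6.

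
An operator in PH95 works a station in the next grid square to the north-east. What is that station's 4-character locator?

QH06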